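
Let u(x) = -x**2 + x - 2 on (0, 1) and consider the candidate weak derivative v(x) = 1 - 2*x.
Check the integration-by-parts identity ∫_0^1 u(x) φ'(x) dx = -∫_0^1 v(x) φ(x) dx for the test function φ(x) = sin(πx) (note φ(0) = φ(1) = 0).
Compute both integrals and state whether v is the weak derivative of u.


LHS = 0, RHS = 0. Yes, v = u' weakly.

u(x) = -x**2 + x - 2, classical derivative u'(x) = 1 - 2*x.
φ(x) = sin(πx), so φ'(x) = π*cos(π*x).
Note φ(0) = φ(1) = 0, so the boundary term u·φ vanishes.
LHS = ∫_0^1 u(x) φ'(x) dx = ∫_0^1 (-π*x^2*cos(π*x) + π*x*cos(π*x) - 2*π*cos(π*x)) dx. Term by term:
  ∫_0^1 -2*π*cos(π*x) dx = 0;  ∫_0^1 π*x*cos(π*x) dx = -2/π;  ∫_0^1 -π*x^2*cos(π*x) dx = 2/π.
Sum: 0 − 2/π + 2/π = 0.
So LHS = 0.
∫_0^1 v(x) φ(x) dx = ∫_0^1 (-2*x*sin(π*x) + sin(π*x)) dx. Term by term:
  ∫_0^1 -2*x*sin(π*x) dx = -2/π;  ∫_0^1 sin(π*x) dx = 2/π.
Sum: -2/π + 2/π = 0.
So RHS = -∫_0^1 v(x) φ(x) dx = 0.
LHS = RHS, so the identity holds for this test φ.
Moreover u is smooth here and v(x) = u'(x) = 1 - 2*x pointwise, so the identity holds for every test function. Hence v is the weak derivative of u.


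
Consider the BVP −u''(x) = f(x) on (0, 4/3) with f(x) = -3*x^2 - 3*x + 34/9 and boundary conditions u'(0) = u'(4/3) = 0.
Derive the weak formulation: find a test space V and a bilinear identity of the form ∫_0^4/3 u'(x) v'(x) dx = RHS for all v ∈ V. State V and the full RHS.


V = H^1(0, 4/3) (no boundary constraint on v; u is determined up to an additive constant); weak form: ∫_0^4/3 u'v' dx = ∫_0^4/3 (-3*x^2 - 3*x + 34/9) v dx for all v ∈ V.

Multiply both sides by a test function v and integrate from 0 to 4/3:
  ∫_0^4/3 −u''(x) v(x) dx = ∫_0^4/3 f(x) v(x) dx.
Integrate the LHS by parts once:
  ∫_0^4/3 −u'' v dx = −[u'(x) v(x)]_0^4/3 + ∫_0^4/3 u'(x) v'(x) dx.
Thus ∫_0^4/3 u'(x) v'(x) dx = ∫_0^4/3 f(x) v(x) dx + [u'(x) v(x)]_0^4/3.
Choose V so that boundary terms are either known or forced to vanish.
u has homogeneous Neumann: u'(0) = u'(4/3) = 0. So [u' v]_0^4/3 = 0·v(4/3) − 0·v(0) = 0 for any v; take V = H^1(0, 4/3).
Weak formulation: find u (satisfying any essential BC) such that ∫_0^4/3 u'(x) v'(x) dx = ∫_0^4/3 f v dx for all v ∈ V (homogeneous Neumann, so boundary terms vanish).
Substituting f(x) = -3*x^2 - 3*x + 34/9, the right-hand side is ∫_0^4/3 (-3*x^2 - 3*x + 34/9) v dx.
Compatibility check (pure Neumann): taking v ≡ 1 ∈ V gives 0 = ∫_0^4/3 f dx + (0) − (0), i.e. ∫_0^4/3 f dx must equal u'(0) − u'(4/3) = 0. Indeed ∫_0^4/3 (-3*x^2 - 3*x + 34/9) dx = 0, so the data are compatible. The solution is then unique only up to an additive constant (fix it e.g. by requiring ∫_0^4/3 u dx = 0).


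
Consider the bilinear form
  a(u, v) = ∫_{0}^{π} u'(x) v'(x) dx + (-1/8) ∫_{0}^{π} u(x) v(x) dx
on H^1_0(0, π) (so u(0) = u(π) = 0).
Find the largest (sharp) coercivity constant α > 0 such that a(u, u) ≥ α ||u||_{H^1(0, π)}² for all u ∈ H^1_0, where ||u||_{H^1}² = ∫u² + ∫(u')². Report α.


α = 7/16

Coercivity of a(·,·) on H^1_0(0, π) means a(u, u) ≥ α ||u||_{H^1}² for every u ∈ H^1_0.
The interval has length L = π, and Poincaré/coercivity depend only on L. Here a(u, u) = ∫(u')² + (-1/8)·∫u².
Here c = -1/8 < 0 with |c| < (π/L)² = 1, so coercivity still holds. The condition a(u,u) ≥ α||u||_{H^1}² reads (1−α)∫(u')² ≥ (α−c)∫u². Any admissible α is ≤ 1 (rapidly oscillating u have ∫u²/∫(u')² → 0), and α = 1 would force 0 ≥ (1−c)∫u², impossible since c < 1; so 1−α > 0. By the sharp Poincaré inequality on H^1_0 of an interval of length L, ∫(u')² ≥ (π/L)²∫u² with equality for the first sine mode sin(π(x−x₀)/L) (x₀ the left endpoint), so the inequality holds for all u iff (1−α)(π/L)² ≥ α − c, i.e. α ≤ ((π/L)² + c)/((π/L)² + 1) = (1 + c(L/π)²)/(1 + (L/π)²). (Direct route, valid since c ≤ 0: Poincaré gives c∫u² ≥ c(L/π)²∫(u')², so a(u,u) ≥ (1 + c(L/π)²)∫(u')², while ||u||_{H^1}² ≤ (1 + (L/π)²)∫(u')²; dividing yields the same α.) With (π/L)² = 1 and c = -1/8, the largest admissible constant is α = ((π/L)² + c)/((π/L)² + 1).
Simplifying, α = 7/16.


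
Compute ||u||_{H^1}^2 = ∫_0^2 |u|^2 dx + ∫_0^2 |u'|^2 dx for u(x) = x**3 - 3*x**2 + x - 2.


||u||_{H^1}^2 = 482/21

The H^1 norm (squared) on an interval (0, L) is
  ||u||_{H^1}^2 = ∫_0^L u(x)^2 dx + ∫_0^L u'(x)^2 dx.
Compute u'(x) = 3*x**2 - 6*x + 1.
Then u(x)^2 = x**6 - 6*x**5 + 11*x**4 - 10*x**3 + 13*x**2 - 4*x + 4 and u'(x)^2 = 9*x**4 - 36*x**3 + 42*x**2 - 12*x + 1.
Integrate each monomial from 0 to 2 using ∫_0^2 c·x^n dx = c·2^(n+1)/(n+1):
  ∫_0^2 u(x)^2 dx = ∫_0^2 (x^6 - 6*x^5 + 11*x^4 - 10*x^3 + 13*x^2 - 4*x + 4) dx. Term by term:
    ∫_0^2 x^6 dx = 128/7;  ∫_0^2 -6*x^5 dx = -64;  ∫_0^2 11*x^4 dx = 352/5;
    ∫_0^2 -10*x^3 dx = -40;  ∫_0^2 13*x^2 dx = 104/3;  ∫_0^2 -4*x dx = -8;
    ∫_0^2 4 dx = 8.
  Sum: 128/7 − 64 + 352/5 − 40 + 104/3 − 8 + 8 = 2032/105.
  ∫_0^2 u'(x)^2 dx = ∫_0^2 (9*x^4 - 36*x^3 + 42*x^2 - 12*x + 1) dx. Term by term:
    ∫_0^2 9*x^4 dx = 288/5;  ∫_0^2 -36*x^3 dx = -144;  ∫_0^2 42*x^2 dx = 112;
    ∫_0^2 -12*x dx = -24;  ∫_0^2 1 dx = 2.
  Sum: 288/5 − 144 + 112 − 24 + 2 = 18/5.
Adding: ||u||_{H^1}^2 = 2032/105 + 18/5 = 482/21.


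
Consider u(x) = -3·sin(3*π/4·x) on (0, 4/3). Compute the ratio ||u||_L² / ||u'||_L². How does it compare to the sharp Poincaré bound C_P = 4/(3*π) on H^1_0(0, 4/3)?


||u||_L² / ||u'||_L² = 4/(3*π) = C_P.

u(x) = -3·sin(3*π/4·x), so u'(x) = -9*π*cos(3*π*x/4)/4.
Writing u(x) = A·sin(kπx/L) with A = -3 and k = 1, use ∫_0^L sin²(kπx/L) dx = L/2 and ∫_0^L cos²(kπx/L) dx = L/2.
u² = 9·sin²(3*π/4·x) and (u')² = 81*π^2/16·cos²(3*π/4·x), and each of sin², cos² integrates to L/2 = 2/3 over (0, 4/3).
∫_0^4/3 u² dx = 6, so ||u||_L² = sqrt(6).
∫_0^4/3 (u')² dx = 27*π^2/8, so ||u'||_L² = 3*sqrt(6)*π/4.
Ratio ||u||_L² / ||u'||_L² = 4/(3*π).
Sharp Poincaré constant on H^1_0(0, 4/3) is C_P = L/π = 4/(3*π), achieved by sin(3*π/4·x).
This is the k = 1 eigenfunction (up to amplitude), so the ratio equals the sharp Poincaré constant exactly.


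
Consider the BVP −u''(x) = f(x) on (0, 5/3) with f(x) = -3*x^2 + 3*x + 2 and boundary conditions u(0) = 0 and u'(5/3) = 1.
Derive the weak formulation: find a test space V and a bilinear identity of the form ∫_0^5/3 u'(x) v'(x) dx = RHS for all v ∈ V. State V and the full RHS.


V = {v ∈ H^1(0, 5/3) : v(0) = 0} (test functions vanish at x = 0 where u is specified); weak form: ∫_0^5/3 u'v' dx = ∫_0^5/3 (-3*x^2 + 3*x + 2) v dx + v(5/3) for all v ∈ V.

Multiply both sides by a test function v and integrate from 0 to 5/3:
  ∫_0^5/3 −u''(x) v(x) dx = ∫_0^5/3 f(x) v(x) dx.
Integrate the LHS by parts once:
  ∫_0^5/3 −u'' v dx = −[u'(x) v(x)]_0^5/3 + ∫_0^5/3 u'(x) v'(x) dx.
Thus ∫_0^5/3 u'(x) v'(x) dx = ∫_0^5/3 f(x) v(x) dx + [u'(x) v(x)]_0^5/3.
Choose V so that boundary terms are either known or forced to vanish.
Mixed BC: u(0) = 0 (Dirichlet) and u'(5/3) = 1 (Neumann). Define V = {v ∈ H^1(0, 5/3) : v(0) = 0}. Then [u' v]_0^5/3 = u'(5/3)·v(5/3) − u'(0)·0 = v(5/3).
Weak formulation: find u (satisfying any essential BC) such that ∫_0^5/3 u'(x) v'(x) dx = ∫_0^5/3 f v dx + v(5/3) for all v ∈ V (Dirichlet at 0 absorbed into V; Neumann datum at x = 5/3 contributes the boundary term).
Substituting f(x) = -3*x^2 + 3*x + 2, the right-hand side is ∫_0^5/3 (-3*x^2 + 3*x + 2) v dx + v(5/3).


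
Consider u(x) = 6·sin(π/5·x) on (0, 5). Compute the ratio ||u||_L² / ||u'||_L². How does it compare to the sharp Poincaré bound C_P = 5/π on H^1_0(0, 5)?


||u||_L² / ||u'||_L² = 5/π = C_P.

u(x) = 6·sin(π/5·x), so u'(x) = 6*π*cos(π*x/5)/5.
Writing u(x) = A·sin(kπx/L) with A = 6 and k = 1, use ∫_0^L sin²(kπx/L) dx = L/2 and ∫_0^L cos²(kπx/L) dx = L/2.
u² = 36·sin²(π/5·x) and (u')² = 36*π^2/25·cos²(π/5·x), and each of sin², cos² integrates to L/2 = 5/2 over (0, 5).
∫_0^5 u² dx = 90, so ||u||_L² = 3*sqrt(10).
∫_0^5 (u')² dx = 18*π^2/5, so ||u'||_L² = 3*sqrt(10)*π/5.
Ratio ||u||_L² / ||u'||_L² = 5/π.
Sharp Poincaré constant on H^1_0(0, 5) is C_P = L/π = 5/π, achieved by sin(π/5·x).
This is the k = 1 eigenfunction (up to amplitude), so the ratio equals the sharp Poincaré constant exactly.


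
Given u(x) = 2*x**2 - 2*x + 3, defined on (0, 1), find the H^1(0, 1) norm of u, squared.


||u||_{H^1}^2 = 127/15

The H^1 norm (squared) on an interval (0, L) is
  ||u||_{H^1}^2 = ∫_0^L u(x)^2 dx + ∫_0^L u'(x)^2 dx.
Compute u'(x) = 4*x - 2.
Then u(x)^2 = 4*x**4 - 8*x**3 + 16*x**2 - 12*x + 9 and u'(x)^2 = 16*x**2 - 16*x + 4.
Integrate each monomial from 0 to 1 using ∫_0^1 c·x^n dx = c·1^(n+1)/(n+1):
  ∫_0^1 u(x)^2 dx = ∫_0^1 (4*x^4 - 8*x^3 + 16*x^2 - 12*x + 9) dx. Term by term:
    ∫_0^1 4*x^4 dx = 4/5;  ∫_0^1 -8*x^3 dx = -2;  ∫_0^1 16*x^2 dx = 16/3;
    ∫_0^1 -12*x dx = -6;  ∫_0^1 9 dx = 9.
  Sum: 4/5 − 2 + 16/3 − 6 + 9 = 107/15.
  ∫_0^1 u'(x)^2 dx = ∫_0^1 (16*x^2 - 16*x + 4) dx. Term by term:
    ∫_0^1 16*x^2 dx = 16/3;  ∫_0^1 -16*x dx = -8;  ∫_0^1 4 dx = 4.
  Sum: 16/3 − 8 + 4 = 4/3.
Adding: ||u||_{H^1}^2 = 107/15 + 4/3 = 127/15.


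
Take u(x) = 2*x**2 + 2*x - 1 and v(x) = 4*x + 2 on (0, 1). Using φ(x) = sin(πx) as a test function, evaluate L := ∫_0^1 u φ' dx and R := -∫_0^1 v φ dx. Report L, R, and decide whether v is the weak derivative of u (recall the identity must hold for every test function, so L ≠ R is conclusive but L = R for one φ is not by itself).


LHS = -8/π, RHS = -8/π. Yes, v = u' weakly.

u(x) = 2*x**2 + 2*x - 1, classical derivative u'(x) = 4*x + 2.
φ(x) = sin(πx), so φ'(x) = π*cos(π*x).
Note φ(0) = φ(1) = 0, so the boundary term u·φ vanishes.
LHS = ∫_0^1 u(x) φ'(x) dx = ∫_0^1 (2*π*x^2*cos(π*x) + 2*π*x*cos(π*x) - π*cos(π*x)) dx. Term by term:
  ∫_0^1 -π*cos(π*x) dx = 0;  ∫_0^1 2*π*x*cos(π*x) dx = -4/π;  ∫_0^1 2*π*x^2*cos(π*x) dx = -4/π.
Sum: 0 − 4/π − 4/π = -8/π.
So LHS = -8/π.
∫_0^1 v(x) φ(x) dx = ∫_0^1 (4*x*sin(π*x) + 2*sin(π*x)) dx. Term by term:
  ∫_0^1 2*sin(π*x) dx = 4/π;  ∫_0^1 4*x*sin(π*x) dx = 4/π.
Sum: 4/π + 4/π = 8/π.
So RHS = -∫_0^1 v(x) φ(x) dx = -8/π.
LHS = RHS, so the identity holds for this test φ.
Moreover u is smooth here and v(x) = u'(x) = 4*x + 2 pointwise, so the identity holds for every test function. Hence v is the weak derivative of u.


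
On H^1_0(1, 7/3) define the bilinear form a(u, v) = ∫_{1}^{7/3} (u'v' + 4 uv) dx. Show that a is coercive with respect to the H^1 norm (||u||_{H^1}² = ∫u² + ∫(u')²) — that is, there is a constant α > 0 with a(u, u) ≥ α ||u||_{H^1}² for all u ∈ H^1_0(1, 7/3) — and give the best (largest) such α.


α = 1

Coercivity of a(·,·) on H^1_0(1, 7/3) means a(u, u) ≥ α ||u||_{H^1}² for every u ∈ H^1_0.
The interval has length L = 4/3, and Poincaré/coercivity depend only on L. Here a(u, u) = ∫(u')² + (4)·∫u².
Here c = 4 ≥ 1, so a(u,u) = ∫(u')² + c∫u² ≥ ∫(u')² + ∫u² = ||u||_{H^1}², i.e. α = 1 works. No larger α is possible: a(u,u) ≥ α||u||_{H^1}² means (1−α)∫(u')² ≥ (α−c)∫u², and for the modes u_n = sin(nπ(x−x₀)/L) (x₀ the left endpoint) one has ∫u_n²/∫(u_n')² = (L/(nπ))² → 0, so a(u_n,u_n)/||u_n||_{H^1}² → 1. Hence the optimal constant is α = 1.
Therefore α = 1.


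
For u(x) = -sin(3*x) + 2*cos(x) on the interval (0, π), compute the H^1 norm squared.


||u||_{H^1(0,π)}^2 = 9*π

u'(x) = -2*sin(x) - 3*cos(3*x).
Expand u² and (u')² and integrate term by term on (0, π), using: for integers n ≥ 1, ∫_0^π sin²(nx) dx = ∫_0^π cos²(nx) dx = π/2; for n ≠ n', ∫_0^π sin(nx)sin(n'x) dx = ∫_0^π cos(nx)cos(n'x) dx = 0; and by product-to-sum, ∫_0^π sin(nx)cos(n'x) dx = ½∫_0^π [sin((n+n')x) + sin((n−n')x)] dx, which is 0 when n+n' is even and 2n/(n²−n'²) when n+n' is odd (it need not vanish on (0, π)).
  u² squared terms: (-1)²·∫sin(3x)² dx = 1·π/2 = π/2;  (2)²·∫cos(x)² dx = 4·π/2 = 2*π.
  u² cross terms: 2·(-1)·(2)·∫sin(3x)·cos(x) dx = -4·(0) = 0.
  So ∫_0^π u² dx = π/2 + 2*π + 0 = 5*π/2.
  (u')² squared terms: (-3)²·∫cos(3x)² dx = 9·π/2 = 9*π/2;  (-2)²·∫sin(x)² dx = 4·π/2 = 2*π.
  (u')² cross terms: 2·(-3)·(-2)·∫cos(3x)·sin(x) dx = 12·(0) = 0.
  So ∫_0^π (u')² dx = 9*π/2 + 2*π + 0 = 13*π/2.
||u||_{H^1}^2 = (5*π/2) + (13*π/2) = 9*π.


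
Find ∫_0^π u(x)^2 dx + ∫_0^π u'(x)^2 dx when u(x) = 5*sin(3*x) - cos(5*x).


||u||_{H^1(0,π)}^2 = 138*π

u'(x) = 5*sin(5*x) + 15*cos(3*x).
Expand u² and (u')² and integrate term by term on (0, π), using: for integers n ≥ 1, ∫_0^π sin²(nx) dx = ∫_0^π cos²(nx) dx = π/2; for n ≠ n', ∫_0^π sin(nx)sin(n'x) dx = ∫_0^π cos(nx)cos(n'x) dx = 0; and by product-to-sum, ∫_0^π sin(nx)cos(n'x) dx = ½∫_0^π [sin((n+n')x) + sin((n−n')x)] dx, which is 0 when n+n' is even and 2n/(n²−n'²) when n+n' is odd (it need not vanish on (0, π)).
  u² squared terms: (-1)²·∫cos(5x)² dx = 1·π/2 = π/2;  (5)²·∫sin(3x)² dx = 25·π/2 = 25*π/2.
  u² cross terms: 2·(-1)·(5)·∫cos(5x)·sin(3x) dx = -10·(0) = 0.
  So ∫_0^π u² dx = π/2 + 25*π/2 + 0 = 13*π.
  (u')² squared terms: (5)²·∫sin(5x)² dx = 25·π/2 = 25*π/2;  (15)²·∫cos(3x)² dx = 225·π/2 = 225*π/2.
  (u')² cross terms: 2·(5)·(15)·∫sin(5x)·cos(3x) dx = 150·(0) = 0.
  So ∫_0^π (u')² dx = 25*π/2 + 225*π/2 + 0 = 125*π.
||u||_{H^1}^2 = (13*π) + (125*π) = 138*π.


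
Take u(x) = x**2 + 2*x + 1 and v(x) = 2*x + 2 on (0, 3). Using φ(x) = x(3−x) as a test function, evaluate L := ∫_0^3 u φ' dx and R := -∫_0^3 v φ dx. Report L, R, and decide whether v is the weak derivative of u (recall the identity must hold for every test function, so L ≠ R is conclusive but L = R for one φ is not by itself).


LHS = -45/2, RHS = -45/2. Yes, v = u' weakly.

u(x) = x**2 + 2*x + 1, classical derivative u'(x) = 2*x + 2.
φ(x) = x(3−x), so φ'(x) = 3 - 2*x.
Note φ(0) = φ(3) = 0, so the boundary term u·φ vanishes.
LHS = ∫_0^3 u(x) φ'(x) dx = ∫_0^3 (-2*x^3 - x^2 + 4*x + 3) dx. Term by term:
  ∫_0^3 -2*x^3 dx = -81/2;  ∫_0^3 -x^2 dx = -9;  ∫_0^3 4*x dx = 18;
  ∫_0^3 3 dx = 9.
Sum: -81/2 − 9 + 18 + 9 = -45/2.
So LHS = -45/2.
∫_0^3 v(x) φ(x) dx = ∫_0^3 (-2*x^3 + 4*x^2 + 6*x) dx. Term by term:
  ∫_0^3 -2*x^3 dx = -81/2;  ∫_0^3 4*x^2 dx = 36;  ∫_0^3 6*x dx = 27.
Sum: -81/2 + 36 + 27 = 45/2.
So RHS = -∫_0^3 v(x) φ(x) dx = -45/2.
LHS = RHS, so the identity holds for this test φ.
Moreover u is smooth here and v(x) = u'(x) = 2*x + 2 pointwise, so the identity holds for every test function. Hence v is the weak derivative of u.


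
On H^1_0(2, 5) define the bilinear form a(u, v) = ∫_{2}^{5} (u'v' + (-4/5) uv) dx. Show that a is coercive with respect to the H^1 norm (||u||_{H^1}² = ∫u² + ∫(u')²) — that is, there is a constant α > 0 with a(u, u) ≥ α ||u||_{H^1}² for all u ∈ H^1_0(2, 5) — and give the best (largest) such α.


α = (-36/5 + π^2)/(9 + π^2)

Coercivity of a(·,·) on H^1_0(2, 5) means a(u, u) ≥ α ||u||_{H^1}² for every u ∈ H^1_0.
The interval has length L = 3, and Poincaré/coercivity depend only on L. Here a(u, u) = ∫(u')² + (-4/5)·∫u².
Here c = -4/5 < 0 with |c| < (π/L)² = π^2/9, so coercivity still holds. The condition a(u,u) ≥ α||u||_{H^1}² reads (1−α)∫(u')² ≥ (α−c)∫u². Any admissible α is ≤ 1 (rapidly oscillating u have ∫u²/∫(u')² → 0), and α = 1 would force 0 ≥ (1−c)∫u², impossible since c < 1; so 1−α > 0. By the sharp Poincaré inequality on H^1_0 of an interval of length L, ∫(u')² ≥ (π/L)²∫u² with equality for the first sine mode sin(π(x−x₀)/L) (x₀ the left endpoint), so the inequality holds for all u iff (1−α)(π/L)² ≥ α − c, i.e. α ≤ ((π/L)² + c)/((π/L)² + 1) = (1 + c(L/π)²)/(1 + (L/π)²). (Direct route, valid since c ≤ 0: Poincaré gives c∫u² ≥ c(L/π)²∫(u')², so a(u,u) ≥ (1 + c(L/π)²)∫(u')², while ||u||_{H^1}² ≤ (1 + (L/π)²)∫(u')²; dividing yields the same α.) With (π/L)² = π^2/9 and c = -4/5, the largest admissible constant is α = ((π/L)² + c)/((π/L)² + 1).
Simplifying, α = (-36/5 + π^2)/(9 + π^2).


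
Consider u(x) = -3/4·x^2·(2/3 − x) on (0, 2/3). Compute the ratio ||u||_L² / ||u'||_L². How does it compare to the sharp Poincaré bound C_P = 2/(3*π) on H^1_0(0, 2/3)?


||u||_L² / ||u'||_L² = sqrt(14)/21 < C_P = 2/(3*π).

u(x) = -3/4·x^2·(2/3 − x), so u'(x) = x*(9*x - 4)/4.
u(x) = -3/4·x^2·(2/3 − x) vanishes at x = 0 and x = 2/3, so u ∈ H^1_0(0, 2/3). Differentiate via the product rule and integrate the resulting polynomials term by term.
  ∫_0^2/3 u² dx = ∫_0^2/3 (9*x^6/16 - 3*x^5/4 + x^4/4) dx. Term by term:
    ∫_0^2/3 9*x^6/16 dx = 8/1701;  ∫_0^2/3 -3*x^5/4 dx = -8/729;  ∫_0^2/3 x^4/4 dx = 8/1215.
  Sum: 8/1701 − 8/729 + 8/1215 = 8/25515.
  ∫_0^2/3 (u')² dx = ∫_0^2/3 (81*x^4/16 - 9*x^3/2 + x^2) dx. Term by term:
    ∫_0^2/3 81*x^4/16 dx = 2/15;  ∫_0^2/3 -9*x^3/2 dx = -2/9;  ∫_0^2/3 x^2 dx = 8/81.
  Sum: 2/15 − 2/9 + 8/81 = 4/405.
∫_0^2/3 u² dx = 8/25515, so ||u||_L² = 2*sqrt(70)/945.
∫_0^2/3 (u')² dx = 4/405, so ||u'||_L² = 2*sqrt(5)/45.
Ratio ||u||_L² / ||u'||_L² = sqrt(14)/21.
Sharp Poincaré constant on H^1_0(0, 2/3) is C_P = L/π = 2/(3*π), achieved by sin(3*π/2·x).
A polynomial bump cannot attain the sharp Poincaré constant (only the first sine eigenfunction does), so the ratio is strictly less than C_P, consistent with ||u||_L² ≤ C_P ||u'||_L².


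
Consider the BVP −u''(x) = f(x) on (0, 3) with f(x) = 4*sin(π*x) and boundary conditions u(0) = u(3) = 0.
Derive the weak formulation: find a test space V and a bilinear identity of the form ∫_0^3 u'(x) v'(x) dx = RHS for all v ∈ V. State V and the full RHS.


V = H^1_0(0, 3) (so v(0) = v(3) = 0); weak form: ∫_0^3 u'v' dx = ∫_0^3 (4*sin(π*x)) v dx for all v ∈ V.

Multiply both sides by a test function v and integrate from 0 to 3:
  ∫_0^3 −u''(x) v(x) dx = ∫_0^3 f(x) v(x) dx.
Integrate the LHS by parts once:
  ∫_0^3 −u'' v dx = −[u'(x) v(x)]_0^3 + ∫_0^3 u'(x) v'(x) dx.
Thus ∫_0^3 u'(x) v'(x) dx = ∫_0^3 f(x) v(x) dx + [u'(x) v(x)]_0^3.
Choose V so that boundary terms are either known or forced to vanish.
u is Dirichlet: u(0) = u(3) = 0. Let V = H^1_0(0, 3); then v(0) = v(3) = 0, and [u' v]_0^3 = 0.
Weak formulation: find u (satisfying any essential BC) such that ∫_0^3 u'(x) v'(x) dx = ∫_0^3 f v dx for all v ∈ V.
Substituting f(x) = 4*sin(π*x), the right-hand side is ∫_0^3 (4*sin(π*x)) v dx.


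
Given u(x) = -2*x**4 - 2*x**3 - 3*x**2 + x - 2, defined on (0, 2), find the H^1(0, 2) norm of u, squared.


||u||_{H^1}^2 = 270422/63

The H^1 norm (squared) on an interval (0, L) is
  ||u||_{H^1}^2 = ∫_0^L u(x)^2 dx + ∫_0^L u'(x)^2 dx.
Compute u'(x) = -8*x**3 - 6*x**2 - 6*x + 1.
Then u(x)^2 = 4*x**8 + 8*x**7 + 16*x**6 + 8*x**5 + 13*x**4 + 2*x**3 + 13*x**2 - 4*x + 4 and u'(x)^2 = 64*x**6 + 96*x**5 + 132*x**4 + 56*x**3 + 24*x**2 - 12*x + 1.
Integrate each monomial from 0 to 2 using ∫_0^2 c·x^n dx = c·2^(n+1)/(n+1):
  ∫_0^2 u(x)^2 dx = ∫_0^2 (4*x^8 + 8*x^7 + 16*x^6 + 8*x^5 + 13*x^4 + 2*x^3 + 13*x^2 - 4*x + 4) dx. Term by term:
    ∫_0^2 4*x^8 dx = 2048/9;  ∫_0^2 8*x^7 dx = 256;  ∫_0^2 16*x^6 dx = 2048/7;
    ∫_0^2 8*x^5 dx = 256/3;  ∫_0^2 13*x^4 dx = 416/5;  ∫_0^2 2*x^3 dx = 8;
    ∫_0^2 13*x^2 dx = 104/3;  ∫_0^2 -4*x dx = -8;  ∫_0^2 4 dx = 8.
  Sum: 2048/9 + 256 + 2048/7 + 256/3 + 416/5 + 8 + 104/3 − 8 + 8 = 311008/315.
  ∫_0^2 u'(x)^2 dx = ∫_0^2 (64*x^6 + 96*x^5 + 132*x^4 + 56*x^3 + 24*x^2 - 12*x + 1) dx. Term by term:
    ∫_0^2 64*x^6 dx = 8192/7;  ∫_0^2 96*x^5 dx = 1024;  ∫_0^2 132*x^4 dx = 4224/5;
    ∫_0^2 56*x^3 dx = 224;  ∫_0^2 24*x^2 dx = 64;  ∫_0^2 -12*x dx = -24;
    ∫_0^2 1 dx = 2.
  Sum: 8192/7 + 1024 + 4224/5 + 224 + 64 − 24 + 2 = 115678/35.
Adding: ||u||_{H^1}^2 = 311008/315 + 115678/35 = 270422/63.


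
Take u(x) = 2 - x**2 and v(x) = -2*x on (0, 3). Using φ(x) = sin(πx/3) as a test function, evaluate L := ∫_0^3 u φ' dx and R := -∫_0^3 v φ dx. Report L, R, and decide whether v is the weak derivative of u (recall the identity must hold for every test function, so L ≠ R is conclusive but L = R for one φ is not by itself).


LHS = 18/π, RHS = 18/π. Yes, v = u' weakly.

u(x) = 2 - x**2, classical derivative u'(x) = -2*x.
φ(x) = sin(πx/3), so φ'(x) = π*cos(π*x/3)/3.
Note φ(0) = φ(3) = 0, so the boundary term u·φ vanishes.
LHS = ∫_0^3 u(x) φ'(x) dx = ∫_0^3 (-π*x^2*cos(π*x/3)/3 + 2*π*cos(π*x/3)/3) dx. Term by term:
  ∫_0^3 2*π*cos(π*x/3)/3 dx = 0;  ∫_0^3 -π*x^2*cos(π*x/3)/3 dx = 18/π.
Sum: 0 + 18/π = 18/π.
So LHS = 18/π.
∫_0^3 v(x) φ(x) dx = ∫_0^3 (-2*x*sin(π*x/3)) dx. Term by term:
  ∫_0^3 -2*x*sin(π*x/3) dx = -18/π.
So RHS = -∫_0^3 v(x) φ(x) dx = 18/π.
LHS = RHS, so the identity holds for this test φ.
Moreover u is smooth here and v(x) = u'(x) = -2*x pointwise, so the identity holds for every test function. Hence v is the weak derivative of u.


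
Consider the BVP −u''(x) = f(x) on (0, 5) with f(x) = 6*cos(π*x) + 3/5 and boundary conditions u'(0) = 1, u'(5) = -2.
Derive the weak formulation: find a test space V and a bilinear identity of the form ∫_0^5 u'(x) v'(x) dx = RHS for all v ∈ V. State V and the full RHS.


V = H^1(0, 5) (v unrestricted at boundary; u is determined up to an additive constant); weak form: ∫_0^5 u'v' dx = ∫_0^5 (6*cos(π*x) + 3/5) v dx − 2·v(5) − v(0) for all v ∈ V.

Multiply both sides by a test function v and integrate from 0 to 5:
  ∫_0^5 −u''(x) v(x) dx = ∫_0^5 f(x) v(x) dx.
Integrate the LHS by parts once:
  ∫_0^5 −u'' v dx = −[u'(x) v(x)]_0^5 + ∫_0^5 u'(x) v'(x) dx.
Thus ∫_0^5 u'(x) v'(x) dx = ∫_0^5 f(x) v(x) dx + [u'(x) v(x)]_0^5.
Choose V so that boundary terms are either known or forced to vanish.
u has inhomogeneous Neumann u'(0) = 1, u'(5) = -2. [u' v]_0^5 = (-2)·v(5) − (1)·v(0) = − 2·v(5) − v(0). Take V = H^1(0, 5); boundary term becomes part of RHS.
Weak formulation: find u (satisfying any essential BC) such that ∫_0^5 u'(x) v'(x) dx = ∫_0^5 f v dx − 2·v(5) − v(0) for all v ∈ V (Neumann data are natural BCs: they enter the RHS as boundary terms).
Substituting f(x) = 6*cos(π*x) + 3/5, the right-hand side is ∫_0^5 (6*cos(π*x) + 3/5) v dx − 2·v(5) − v(0).
Compatibility check (pure Neumann): taking v ≡ 1 ∈ V gives 0 = ∫_0^5 f dx + (-2) − (1), i.e. ∫_0^5 f dx must equal u'(0) − u'(5) = 3. Indeed ∫_0^5 (6*cos(π*x) + 3/5) dx = 3, so the data are compatible. The solution is then unique only up to an additive constant (fix it e.g. by requiring ∫_0^5 u dx = 0).


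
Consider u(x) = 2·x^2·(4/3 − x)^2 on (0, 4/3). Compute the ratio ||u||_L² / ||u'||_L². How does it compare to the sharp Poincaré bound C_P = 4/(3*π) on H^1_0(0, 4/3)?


||u||_L² / ||u'||_L² = 2*sqrt(3)/9 < C_P = 4/(3*π).

u(x) = 2·x^2·(4/3 − x)^2, so u'(x) = 8*x*(3*x - 4)*(3*x - 2)/9.
u(x) = 2·x^2·(4/3 − x)^2 vanishes at x = 0 and x = 4/3, so u ∈ H^1_0(0, 4/3). Differentiate via the product rule and integrate the resulting polynomials term by term.
  ∫_0^4/3 u² dx = ∫_0^4/3 (4*x^8 - 64*x^7/3 + 128*x^6/3 - 1024*x^5/27 + 1024*x^4/81) dx. Term by term:
    ∫_0^4/3 4*x^8 dx = 1048576/177147;  ∫_0^4/3 -64*x^7/3 dx = -524288/19683;  ∫_0^4/3 128*x^6/3 dx = 2097152/45927;
    ∫_0^4/3 -1024*x^5/27 dx = -2097152/59049;  ∫_0^4/3 1024*x^4/81 dx = 1048576/98415.
  Sum: 1048576/177147 − 524288/19683 + 2097152/45927 − 2097152/59049 + 1048576/98415 = 524288/6200145.
  ∫_0^4/3 (u')² dx = ∫_0^4/3 (64*x^6 - 256*x^5 + 3328*x^4/9 - 2048*x^3/9 + 4096*x^2/81) dx. Term by term:
    ∫_0^4/3 64*x^6 dx = 1048576/15309;  ∫_0^4/3 -256*x^5 dx = -524288/2187;  ∫_0^4/3 3328*x^4/9 dx = 3407872/10935;
    ∫_0^4/3 -2048*x^3/9 dx = -131072/729;  ∫_0^4/3 4096*x^2/81 dx = 262144/6561.
  Sum: 1048576/15309 − 524288/2187 + 3407872/10935 − 131072/729 + 262144/6561 = 131072/229635.
∫_0^4/3 u² dx = 524288/6200145, so ||u||_L² = 512*sqrt(210)/25515.
∫_0^4/3 (u')² dx = 131072/229635, so ||u'||_L² = 256*sqrt(70)/2835.
Ratio ||u||_L² / ||u'||_L² = 2*sqrt(3)/9.
Sharp Poincaré constant on H^1_0(0, 4/3) is C_P = L/π = 4/(3*π), achieved by sin(3*π/4·x).
A polynomial bump cannot attain the sharp Poincaré constant (only the first sine eigenfunction does), so the ratio is strictly less than C_P, consistent with ||u||_L² ≤ C_P ||u'||_L².


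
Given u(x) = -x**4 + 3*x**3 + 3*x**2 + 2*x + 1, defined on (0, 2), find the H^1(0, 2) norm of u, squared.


||u||_{H^1}^2 = 205102/315

The H^1 norm (squared) on an interval (0, L) is
  ||u||_{H^1}^2 = ∫_0^L u(x)^2 dx + ∫_0^L u'(x)^2 dx.
Compute u'(x) = -4*x**3 + 9*x**2 + 6*x + 2.
Then u(x)^2 = x**8 - 6*x**7 + 3*x**6 + 14*x**5 + 19*x**4 + 18*x**3 + 10*x**2 + 4*x + 1 and u'(x)^2 = 16*x**6 - 72*x**5 + 33*x**4 + 92*x**3 + 72*x**2 + 24*x + 4.
Integrate each monomial from 0 to 2 using ∫_0^2 c·x^n dx = c·2^(n+1)/(n+1):
  ∫_0^2 u(x)^2 dx = ∫_0^2 (x^8 - 6*x^7 + 3*x^6 + 14*x^5 + 19*x^4 + 18*x^3 + 10*x^2 + 4*x + 1) dx. Term by term:
    ∫_0^2 x^8 dx = 512/9;  ∫_0^2 -6*x^7 dx = -192;  ∫_0^2 3*x^6 dx = 384/7;
    ∫_0^2 14*x^5 dx = 448/3;  ∫_0^2 19*x^4 dx = 608/5;  ∫_0^2 18*x^3 dx = 72;
    ∫_0^2 10*x^2 dx = 80/3;  ∫_0^2 4*x dx = 8;  ∫_0^2 1 dx = 2.
  Sum: 512/9 − 192 + 384/7 + 448/3 + 608/5 + 72 + 80/3 + 8 + 2 = 94294/315.
  ∫_0^2 u'(x)^2 dx = ∫_0^2 (16*x^6 - 72*x^5 + 33*x^4 + 92*x^3 + 72*x^2 + 24*x + 4) dx. Term by term:
    ∫_0^2 16*x^6 dx = 2048/7;  ∫_0^2 -72*x^5 dx = -768;  ∫_0^2 33*x^4 dx = 1056/5;
    ∫_0^2 92*x^3 dx = 368;  ∫_0^2 72*x^2 dx = 192;  ∫_0^2 24*x dx = 48;
    ∫_0^2 4 dx = 8.
  Sum: 2048/7 − 768 + 1056/5 + 368 + 192 + 48 + 8 = 12312/35.
Adding: ||u||_{H^1}^2 = 94294/315 + 12312/35 = 205102/315.


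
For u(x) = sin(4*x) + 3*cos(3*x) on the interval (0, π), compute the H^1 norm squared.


||u||_{H^1(0,π)}^2 = 480/7 + 107*π/2

u'(x) = -9*sin(3*x) + 4*cos(4*x).
Expand u² and (u')² and integrate term by term on (0, π), using: for integers n ≥ 1, ∫_0^π sin²(nx) dx = ∫_0^π cos²(nx) dx = π/2; for n ≠ n', ∫_0^π sin(nx)sin(n'x) dx = ∫_0^π cos(nx)cos(n'x) dx = 0; and by product-to-sum, ∫_0^π sin(nx)cos(n'x) dx = ½∫_0^π [sin((n+n')x) + sin((n−n')x)] dx, which is 0 when n+n' is even and 2n/(n²−n'²) when n+n' is odd (it need not vanish on (0, π)).
  u² squared terms: (3)²·∫cos(3x)² dx = 9·π/2 = 9*π/2;  (1)²·∫sin(4x)² dx = 1·π/2 = π/2.
  u² cross terms: 2·(3)·(1)·∫cos(3x)·sin(4x) dx = 6·(8/7) = 48/7.
  So ∫_0^π u² dx = 9*π/2 + π/2 + 48/7 = 48/7 + 5*π.
  (u')² squared terms: (-9)²·∫sin(3x)² dx = 81·π/2 = 81*π/2;  (4)²·∫cos(4x)² dx = 16·π/2 = 8*π.
  (u')² cross terms: 2·(-9)·(4)·∫sin(3x)·cos(4x) dx = -72·(-6/7) = 432/7.
  So ∫_0^π (u')² dx = 81*π/2 + 8*π + 432/7 = 432/7 + 97*π/2.
||u||_{H^1}^2 = (48/7 + 5*π) + (432/7 + 97*π/2) = 480/7 + 107*π/2.


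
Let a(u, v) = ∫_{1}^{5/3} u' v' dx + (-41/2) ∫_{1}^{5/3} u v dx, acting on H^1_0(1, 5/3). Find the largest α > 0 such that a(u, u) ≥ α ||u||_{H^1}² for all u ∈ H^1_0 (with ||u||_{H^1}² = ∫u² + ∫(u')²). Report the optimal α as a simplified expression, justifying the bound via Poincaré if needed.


α = (-82 + 9*π^2)/(4 + 9*π^2)

Coercivity of a(·,·) on H^1_0(1, 5/3) means a(u, u) ≥ α ||u||_{H^1}² for every u ∈ H^1_0.
The interval has length L = 2/3, and Poincaré/coercivity depend only on L. Here a(u, u) = ∫(u')² + (-41/2)·∫u².
Here c = -41/2 < 0 with |c| < (π/L)² = 9*π^2/4, so coercivity still holds. The condition a(u,u) ≥ α||u||_{H^1}² reads (1−α)∫(u')² ≥ (α−c)∫u². Any admissible α is ≤ 1 (rapidly oscillating u have ∫u²/∫(u')² → 0), and α = 1 would force 0 ≥ (1−c)∫u², impossible since c < 1; so 1−α > 0. By the sharp Poincaré inequality on H^1_0 of an interval of length L, ∫(u')² ≥ (π/L)²∫u² with equality for the first sine mode sin(π(x−x₀)/L) (x₀ the left endpoint), so the inequality holds for all u iff (1−α)(π/L)² ≥ α − c, i.e. α ≤ ((π/L)² + c)/((π/L)² + 1) = (1 + c(L/π)²)/(1 + (L/π)²). (Direct route, valid since c ≤ 0: Poincaré gives c∫u² ≥ c(L/π)²∫(u')², so a(u,u) ≥ (1 + c(L/π)²)∫(u')², while ||u||_{H^1}² ≤ (1 + (L/π)²)∫(u')²; dividing yields the same α.) With (π/L)² = 9*π^2/4 and c = -41/2, the largest admissible constant is α = ((π/L)² + c)/((π/L)² + 1).
Simplifying, α = (-82 + 9*π^2)/(4 + 9*π^2).


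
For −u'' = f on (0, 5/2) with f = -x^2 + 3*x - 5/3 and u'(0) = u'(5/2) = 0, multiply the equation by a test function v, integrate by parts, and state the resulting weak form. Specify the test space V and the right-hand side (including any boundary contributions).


V = H^1(0, 5/2) (no boundary constraint on v; u is determined up to an additive constant); weak form: ∫_0^5/2 u'v' dx = ∫_0^5/2 (-x^2 + 3*x - 5/3) v dx for all v ∈ V.

Multiply both sides by a test function v and integrate from 0 to 5/2:
  ∫_0^5/2 −u''(x) v(x) dx = ∫_0^5/2 f(x) v(x) dx.
Integrate the LHS by parts once:
  ∫_0^5/2 −u'' v dx = −[u'(x) v(x)]_0^5/2 + ∫_0^5/2 u'(x) v'(x) dx.
Thus ∫_0^5/2 u'(x) v'(x) dx = ∫_0^5/2 f(x) v(x) dx + [u'(x) v(x)]_0^5/2.
Choose V so that boundary terms are either known or forced to vanish.
u has homogeneous Neumann: u'(0) = u'(5/2) = 0. So [u' v]_0^5/2 = 0·v(5/2) − 0·v(0) = 0 for any v; take V = H^1(0, 5/2).
Weak formulation: find u (satisfying any essential BC) such that ∫_0^5/2 u'(x) v'(x) dx = ∫_0^5/2 f v dx for all v ∈ V (homogeneous Neumann, so boundary terms vanish).
Substituting f(x) = -x^2 + 3*x - 5/3, the right-hand side is ∫_0^5/2 (-x^2 + 3*x - 5/3) v dx.
Compatibility check (pure Neumann): taking v ≡ 1 ∈ V gives 0 = ∫_0^5/2 f dx + (0) − (0), i.e. ∫_0^5/2 f dx must equal u'(0) − u'(5/2) = 0. Indeed ∫_0^5/2 (-x^2 + 3*x - 5/3) dx = 0, so the data are compatible. The solution is then unique only up to an additive constant (fix it e.g. by requiring ∫_0^5/2 u dx = 0).


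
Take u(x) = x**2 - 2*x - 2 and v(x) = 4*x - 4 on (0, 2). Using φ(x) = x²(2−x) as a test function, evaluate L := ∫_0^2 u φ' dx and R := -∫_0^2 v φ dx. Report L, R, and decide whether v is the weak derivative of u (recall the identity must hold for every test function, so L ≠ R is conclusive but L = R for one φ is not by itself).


LHS = -8/15, RHS = -16/15. No, v is not the weak derivative of u.

u(x) = x**2 - 2*x - 2, classical derivative u'(x) = 2*x - 2.
φ(x) = x²(2−x), so φ'(x) = x*(4 - 3*x).
Note φ(0) = φ(2) = 0, so the boundary term u·φ vanishes.
LHS = ∫_0^2 u(x) φ'(x) dx = ∫_0^2 (-3*x^4 + 10*x^3 - 2*x^2 - 8*x) dx. Term by term:
  ∫_0^2 -3*x^4 dx = -96/5;  ∫_0^2 10*x^3 dx = 40;  ∫_0^2 -2*x^2 dx = -16/3;
  ∫_0^2 -8*x dx = -16.
Sum: -96/5 + 40 − 16/3 − 16 = -8/15.
So LHS = -8/15.
∫_0^2 v(x) φ(x) dx = ∫_0^2 (-4*x^4 + 12*x^3 - 8*x^2) dx. Term by term:
  ∫_0^2 -4*x^4 dx = -128/5;  ∫_0^2 12*x^3 dx = 48;  ∫_0^2 -8*x^2 dx = -64/3.
Sum: -128/5 + 48 − 64/3 = 16/15.
So RHS = -∫_0^2 v(x) φ(x) dx = -16/15.
LHS − RHS = 8/15 ≠ 0, so the identity fails.
(For a valid weak derivative the identity must hold for EVERY test function, in particular this one. The failure shows v is NOT the weak derivative of u.)
Correct weak derivative would be u'(x) = 2*x - 2.


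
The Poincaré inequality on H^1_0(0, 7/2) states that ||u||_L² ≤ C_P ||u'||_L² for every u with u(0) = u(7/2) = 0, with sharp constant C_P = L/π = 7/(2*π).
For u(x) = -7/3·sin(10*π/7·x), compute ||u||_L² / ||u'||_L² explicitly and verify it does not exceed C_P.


||u||_L² / ||u'||_L² = 7/(10*π) < C_P = 7/(2*π).

u(x) = -7/3·sin(10*π/7·x), so u'(x) = -10*π*cos(10*π*x/7)/3.
Writing u(x) = A·sin(kπx/L) with A = -7/3 and k = 5, use ∫_0^L sin²(kπx/L) dx = L/2 and ∫_0^L cos²(kπx/L) dx = L/2.
u² = 49/9·sin²(10*π/7·x) and (u')² = 100*π^2/9·cos²(10*π/7·x), and each of sin², cos² integrates to L/2 = 7/4 over (0, 7/2).
∫_0^7/2 u² dx = 343/36, so ||u||_L² = 7*sqrt(7)/6.
∫_0^7/2 (u')² dx = 175*π^2/9, so ||u'||_L² = 5*sqrt(7)*π/3.
Ratio ||u||_L² / ||u'||_L² = 7/(10*π).
Sharp Poincaré constant on H^1_0(0, 7/2) is C_P = L/π = 7/(2*π), achieved by sin(2*π/7·x).
This is the k = 5 harmonic; the ratio L/(kπ) is strictly less than C_P = L/π, consistent with the sharp inequality ||u||_L² ≤ C_P ||u'||_L².


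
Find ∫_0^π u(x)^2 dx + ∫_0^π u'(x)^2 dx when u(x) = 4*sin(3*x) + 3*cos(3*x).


||u||_{H^1(0,π)}^2 = 125*π

u'(x) = -9*sin(3*x) + 12*cos(3*x).
Expand u² and (u')² and integrate term by term on (0, π), using: for integers n ≥ 1, ∫_0^π sin²(nx) dx = ∫_0^π cos²(nx) dx = π/2; for n ≠ n', ∫_0^π sin(nx)sin(n'x) dx = ∫_0^π cos(nx)cos(n'x) dx = 0; and by product-to-sum, ∫_0^π sin(nx)cos(n'x) dx = ½∫_0^π [sin((n+n')x) + sin((n−n')x)] dx, which is 0 when n+n' is even and 2n/(n²−n'²) when n+n' is odd (it need not vanish on (0, π)).
  u² squared terms: (3)²·∫cos(3x)² dx = 9·π/2 = 9*π/2;  (4)²·∫sin(3x)² dx = 16·π/2 = 8*π.
  u² cross terms: 2·(3)·(4)·∫cos(3x)·sin(3x) dx = 24·(0) = 0.
  So ∫_0^π u² dx = 9*π/2 + 8*π + 0 = 25*π/2.
  (u')² squared terms: (-9)²·∫sin(3x)² dx = 81·π/2 = 81*π/2;  (12)²·∫cos(3x)² dx = 144·π/2 = 72*π.
  (u')² cross terms: 2·(-9)·(12)·∫sin(3x)·cos(3x) dx = -216·(0) = 0.
  So ∫_0^π (u')² dx = 81*π/2 + 72*π + 0 = 225*π/2.
||u||_{H^1}^2 = (25*π/2) + (225*π/2) = 125*π.


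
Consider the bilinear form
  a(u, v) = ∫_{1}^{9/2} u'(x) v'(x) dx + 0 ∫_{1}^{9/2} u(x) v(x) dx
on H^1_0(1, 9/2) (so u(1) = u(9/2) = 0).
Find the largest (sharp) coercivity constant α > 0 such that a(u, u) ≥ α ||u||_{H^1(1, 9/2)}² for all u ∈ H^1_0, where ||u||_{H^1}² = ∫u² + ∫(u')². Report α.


α = 4*π^2/(4*π^2 + 49)

Coercivity of a(·,·) on H^1_0(1, 9/2) means a(u, u) ≥ α ||u||_{H^1}² for every u ∈ H^1_0.
The interval has length L = 7/2, and Poincaré/coercivity depend only on L. Here a(u, u) = ∫(u')² + (0)·∫u².
Here c = 0, so a(u,u) = ∫(u')² alone. The condition a(u,u) ≥ α||u||_{H^1}² reads (1−α)∫(u')² ≥ (α−c)∫u². Any admissible α is ≤ 1 (rapidly oscillating u have ∫u²/∫(u')² → 0), and α = 1 would force 0 ≥ (1−c)∫u², impossible since c < 1; so 1−α > 0. By the sharp Poincaré inequality on H^1_0 of an interval of length L, ∫(u')² ≥ (π/L)²∫u² with equality for the first sine mode sin(π(x−x₀)/L) (x₀ the left endpoint), so the inequality holds for all u iff (1−α)(π/L)² ≥ α − c, i.e. α ≤ ((π/L)² + c)/((π/L)² + 1) = (1 + c(L/π)²)/(1 + (L/π)²). (Direct route, valid since c ≤ 0: Poincaré gives c∫u² ≥ c(L/π)²∫(u')², so a(u,u) ≥ (1 + c(L/π)²)∫(u')², while ||u||_{H^1}² ≤ (1 + (L/π)²)∫(u')²; dividing yields the same α.) With (π/L)² = 4*π^2/49 and c = 0, the largest admissible constant is α = ((π/L)² + c)/((π/L)² + 1).
Simplifying, α = 4*π^2/(4*π^2 + 49).


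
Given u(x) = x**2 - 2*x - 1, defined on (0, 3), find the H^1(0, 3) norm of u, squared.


||u||_{H^1}^2 = 93/5

The H^1 norm (squared) on an interval (0, L) is
  ||u||_{H^1}^2 = ∫_0^L u(x)^2 dx + ∫_0^L u'(x)^2 dx.
Compute u'(x) = 2*x - 2.
Then u(x)^2 = x**4 - 4*x**3 + 2*x**2 + 4*x + 1 and u'(x)^2 = 4*x**2 - 8*x + 4.
Integrate each monomial from 0 to 3 using ∫_0^3 c·x^n dx = c·3^(n+1)/(n+1):
  ∫_0^3 u(x)^2 dx = ∫_0^3 (x^4 - 4*x^3 + 2*x^2 + 4*x + 1) dx. Term by term:
    ∫_0^3 x^4 dx = 243/5;  ∫_0^3 -4*x^3 dx = -81;  ∫_0^3 2*x^2 dx = 18;
    ∫_0^3 4*x dx = 18;  ∫_0^3 1 dx = 3.
  Sum: 243/5 − 81 + 18 + 18 + 3 = 33/5.
  ∫_0^3 u'(x)^2 dx = ∫_0^3 (4*x^2 - 8*x + 4) dx. Term by term:
    ∫_0^3 4*x^2 dx = 36;  ∫_0^3 -8*x dx = -36;  ∫_0^3 4 dx = 12.
  Sum: 36 − 36 + 12 = 12.
Adding: ||u||_{H^1}^2 = 33/5 + 12 = 93/5.


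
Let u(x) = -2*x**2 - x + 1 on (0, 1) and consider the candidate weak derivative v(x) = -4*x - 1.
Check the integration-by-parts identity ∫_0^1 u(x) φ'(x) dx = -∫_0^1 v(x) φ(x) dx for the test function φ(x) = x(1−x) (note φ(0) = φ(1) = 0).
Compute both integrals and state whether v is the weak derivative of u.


LHS = 1/2, RHS = 1/2. Yes, v = u' weakly.

u(x) = -2*x**2 - x + 1, classical derivative u'(x) = -4*x - 1.
φ(x) = x(1−x), so φ'(x) = 1 - 2*x.
Note φ(0) = φ(1) = 0, so the boundary term u·φ vanishes.
LHS = ∫_0^1 u(x) φ'(x) dx = ∫_0^1 (4*x^3 - 3*x + 1) dx. Term by term:
  ∫_0^1 4*x^3 dx = 1;  ∫_0^1 -3*x dx = -3/2;  ∫_0^1 1 dx = 1.
Sum: 1 − 3/2 + 1 = 1/2.
So LHS = 1/2.
∫_0^1 v(x) φ(x) dx = ∫_0^1 (4*x^3 - 3*x^2 - x) dx. Term by term:
  ∫_0^1 4*x^3 dx = 1;  ∫_0^1 -3*x^2 dx = -1;  ∫_0^1 -x dx = -1/2.
Sum: 1 − 1 − 1/2 = -1/2.
So RHS = -∫_0^1 v(x) φ(x) dx = 1/2.
LHS = RHS, so the identity holds for this test φ.
Moreover u is smooth here and v(x) = u'(x) = -4*x - 1 pointwise, so the identity holds for every test function. Hence v is the weak derivative of u.


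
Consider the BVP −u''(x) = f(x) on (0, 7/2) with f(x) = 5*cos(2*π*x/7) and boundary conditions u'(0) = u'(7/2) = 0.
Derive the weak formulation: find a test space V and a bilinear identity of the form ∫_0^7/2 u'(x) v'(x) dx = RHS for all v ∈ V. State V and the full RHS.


V = H^1(0, 7/2) (no boundary constraint on v; u is determined up to an additive constant); weak form: ∫_0^7/2 u'v' dx = ∫_0^7/2 (5*cos(2*π*x/7)) v dx for all v ∈ V.

Multiply both sides by a test function v and integrate from 0 to 7/2:
  ∫_0^7/2 −u''(x) v(x) dx = ∫_0^7/2 f(x) v(x) dx.
Integrate the LHS by parts once:
  ∫_0^7/2 −u'' v dx = −[u'(x) v(x)]_0^7/2 + ∫_0^7/2 u'(x) v'(x) dx.
Thus ∫_0^7/2 u'(x) v'(x) dx = ∫_0^7/2 f(x) v(x) dx + [u'(x) v(x)]_0^7/2.
Choose V so that boundary terms are either known or forced to vanish.
u has homogeneous Neumann: u'(0) = u'(7/2) = 0. So [u' v]_0^7/2 = 0·v(7/2) − 0·v(0) = 0 for any v; take V = H^1(0, 7/2).
Weak formulation: find u (satisfying any essential BC) such that ∫_0^7/2 u'(x) v'(x) dx = ∫_0^7/2 f v dx for all v ∈ V (homogeneous Neumann, so boundary terms vanish).
Substituting f(x) = 5*cos(2*π*x/7), the right-hand side is ∫_0^7/2 (5*cos(2*π*x/7)) v dx.
Compatibility check (pure Neumann): taking v ≡ 1 ∈ V gives 0 = ∫_0^7/2 f dx + (0) − (0), i.e. ∫_0^7/2 f dx must equal u'(0) − u'(7/2) = 0. Indeed ∫_0^7/2 (5*cos(2*π*x/7)) dx = 0, so the data are compatible. The solution is then unique only up to an additive constant (fix it e.g. by requiring ∫_0^7/2 u dx = 0).


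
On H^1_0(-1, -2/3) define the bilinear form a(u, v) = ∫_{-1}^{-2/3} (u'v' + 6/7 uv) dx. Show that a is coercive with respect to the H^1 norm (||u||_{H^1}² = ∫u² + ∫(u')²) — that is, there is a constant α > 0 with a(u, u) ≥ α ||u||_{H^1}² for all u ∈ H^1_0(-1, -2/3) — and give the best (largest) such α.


α = 3*(2 + 21*π^2)/(7*(1 + 9*π^2))

Coercivity of a(·,·) on H^1_0(-1, -2/3) means a(u, u) ≥ α ||u||_{H^1}² for every u ∈ H^1_0.
The interval has length L = 1/3, and Poincaré/coercivity depend only on L. Here a(u, u) = ∫(u')² + (6/7)·∫u².
Here 0 < c = 6/7 < 1. The condition a(u,u) ≥ α||u||_{H^1}² reads (1−α)∫(u')² ≥ (α−c)∫u². Any admissible α is ≤ 1 (rapidly oscillating u have ∫u²/∫(u')² → 0), and α = 1 would force 0 ≥ (1−c)∫u², impossible since c < 1; so 1−α > 0. By the sharp Poincaré inequality on H^1_0 of an interval of length L, ∫(u')² ≥ (π/L)²∫u² with equality for the first sine mode sin(π(x−x₀)/L) (x₀ the left endpoint), so the inequality holds for all u iff (1−α)(π/L)² ≥ α − c, i.e. α ≤ ((π/L)² + c)/((π/L)² + 1) = (1 + c(L/π)²)/(1 + (L/π)²). With (π/L)² = 9*π^2 and c = 6/7, the largest admissible constant is α = ((π/L)² + c)/((π/L)² + 1).
Simplifying, α = 3*(2 + 21*π^2)/(7*(1 + 9*π^2)).
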